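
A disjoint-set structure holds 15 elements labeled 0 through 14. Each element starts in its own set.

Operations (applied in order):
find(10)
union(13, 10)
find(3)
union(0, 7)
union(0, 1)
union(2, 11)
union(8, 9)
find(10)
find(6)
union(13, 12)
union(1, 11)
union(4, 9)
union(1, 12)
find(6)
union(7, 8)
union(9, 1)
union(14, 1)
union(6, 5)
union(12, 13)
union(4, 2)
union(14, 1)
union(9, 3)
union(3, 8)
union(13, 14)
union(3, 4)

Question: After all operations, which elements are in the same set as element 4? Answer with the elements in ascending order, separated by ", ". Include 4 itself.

Step 1: find(10) -> no change; set of 10 is {10}
Step 2: union(13, 10) -> merged; set of 13 now {10, 13}
Step 3: find(3) -> no change; set of 3 is {3}
Step 4: union(0, 7) -> merged; set of 0 now {0, 7}
Step 5: union(0, 1) -> merged; set of 0 now {0, 1, 7}
Step 6: union(2, 11) -> merged; set of 2 now {2, 11}
Step 7: union(8, 9) -> merged; set of 8 now {8, 9}
Step 8: find(10) -> no change; set of 10 is {10, 13}
Step 9: find(6) -> no change; set of 6 is {6}
Step 10: union(13, 12) -> merged; set of 13 now {10, 12, 13}
Step 11: union(1, 11) -> merged; set of 1 now {0, 1, 2, 7, 11}
Step 12: union(4, 9) -> merged; set of 4 now {4, 8, 9}
Step 13: union(1, 12) -> merged; set of 1 now {0, 1, 2, 7, 10, 11, 12, 13}
Step 14: find(6) -> no change; set of 6 is {6}
Step 15: union(7, 8) -> merged; set of 7 now {0, 1, 2, 4, 7, 8, 9, 10, 11, 12, 13}
Step 16: union(9, 1) -> already same set; set of 9 now {0, 1, 2, 4, 7, 8, 9, 10, 11, 12, 13}
Step 17: union(14, 1) -> merged; set of 14 now {0, 1, 2, 4, 7, 8, 9, 10, 11, 12, 13, 14}
Step 18: union(6, 5) -> merged; set of 6 now {5, 6}
Step 19: union(12, 13) -> already same set; set of 12 now {0, 1, 2, 4, 7, 8, 9, 10, 11, 12, 13, 14}
Step 20: union(4, 2) -> already same set; set of 4 now {0, 1, 2, 4, 7, 8, 9, 10, 11, 12, 13, 14}
Step 21: union(14, 1) -> already same set; set of 14 now {0, 1, 2, 4, 7, 8, 9, 10, 11, 12, 13, 14}
Step 22: union(9, 3) -> merged; set of 9 now {0, 1, 2, 3, 4, 7, 8, 9, 10, 11, 12, 13, 14}
Step 23: union(3, 8) -> already same set; set of 3 now {0, 1, 2, 3, 4, 7, 8, 9, 10, 11, 12, 13, 14}
Step 24: union(13, 14) -> already same set; set of 13 now {0, 1, 2, 3, 4, 7, 8, 9, 10, 11, 12, 13, 14}
Step 25: union(3, 4) -> already same set; set of 3 now {0, 1, 2, 3, 4, 7, 8, 9, 10, 11, 12, 13, 14}
Component of 4: {0, 1, 2, 3, 4, 7, 8, 9, 10, 11, 12, 13, 14}

Answer: 0, 1, 2, 3, 4, 7, 8, 9, 10, 11, 12, 13, 14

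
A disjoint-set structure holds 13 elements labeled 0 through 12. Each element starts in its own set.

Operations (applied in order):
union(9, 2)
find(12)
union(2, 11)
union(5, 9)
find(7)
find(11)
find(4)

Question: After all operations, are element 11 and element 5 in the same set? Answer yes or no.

Step 1: union(9, 2) -> merged; set of 9 now {2, 9}
Step 2: find(12) -> no change; set of 12 is {12}
Step 3: union(2, 11) -> merged; set of 2 now {2, 9, 11}
Step 4: union(5, 9) -> merged; set of 5 now {2, 5, 9, 11}
Step 5: find(7) -> no change; set of 7 is {7}
Step 6: find(11) -> no change; set of 11 is {2, 5, 9, 11}
Step 7: find(4) -> no change; set of 4 is {4}
Set of 11: {2, 5, 9, 11}; 5 is a member.

Answer: yes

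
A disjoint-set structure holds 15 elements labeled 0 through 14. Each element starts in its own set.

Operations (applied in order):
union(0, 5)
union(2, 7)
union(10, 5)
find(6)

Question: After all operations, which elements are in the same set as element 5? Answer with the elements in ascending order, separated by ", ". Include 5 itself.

Answer: 0, 5, 10

Derivation:
Step 1: union(0, 5) -> merged; set of 0 now {0, 5}
Step 2: union(2, 7) -> merged; set of 2 now {2, 7}
Step 3: union(10, 5) -> merged; set of 10 now {0, 5, 10}
Step 4: find(6) -> no change; set of 6 is {6}
Component of 5: {0, 5, 10}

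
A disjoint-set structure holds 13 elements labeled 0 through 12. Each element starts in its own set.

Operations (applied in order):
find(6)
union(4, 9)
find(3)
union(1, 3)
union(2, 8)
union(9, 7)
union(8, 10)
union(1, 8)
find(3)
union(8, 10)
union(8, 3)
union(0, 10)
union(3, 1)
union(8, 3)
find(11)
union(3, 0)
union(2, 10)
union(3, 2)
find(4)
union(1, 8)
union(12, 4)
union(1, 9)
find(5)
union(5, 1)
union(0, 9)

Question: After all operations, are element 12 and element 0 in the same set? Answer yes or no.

Step 1: find(6) -> no change; set of 6 is {6}
Step 2: union(4, 9) -> merged; set of 4 now {4, 9}
Step 3: find(3) -> no change; set of 3 is {3}
Step 4: union(1, 3) -> merged; set of 1 now {1, 3}
Step 5: union(2, 8) -> merged; set of 2 now {2, 8}
Step 6: union(9, 7) -> merged; set of 9 now {4, 7, 9}
Step 7: union(8, 10) -> merged; set of 8 now {2, 8, 10}
Step 8: union(1, 8) -> merged; set of 1 now {1, 2, 3, 8, 10}
Step 9: find(3) -> no change; set of 3 is {1, 2, 3, 8, 10}
Step 10: union(8, 10) -> already same set; set of 8 now {1, 2, 3, 8, 10}
Step 11: union(8, 3) -> already same set; set of 8 now {1, 2, 3, 8, 10}
Step 12: union(0, 10) -> merged; set of 0 now {0, 1, 2, 3, 8, 10}
Step 13: union(3, 1) -> already same set; set of 3 now {0, 1, 2, 3, 8, 10}
Step 14: union(8, 3) -> already same set; set of 8 now {0, 1, 2, 3, 8, 10}
Step 15: find(11) -> no change; set of 11 is {11}
Step 16: union(3, 0) -> already same set; set of 3 now {0, 1, 2, 3, 8, 10}
Step 17: union(2, 10) -> already same set; set of 2 now {0, 1, 2, 3, 8, 10}
Step 18: union(3, 2) -> already same set; set of 3 now {0, 1, 2, 3, 8, 10}
Step 19: find(4) -> no change; set of 4 is {4, 7, 9}
Step 20: union(1, 8) -> already same set; set of 1 now {0, 1, 2, 3, 8, 10}
Step 21: union(12, 4) -> merged; set of 12 now {4, 7, 9, 12}
Step 22: union(1, 9) -> merged; set of 1 now {0, 1, 2, 3, 4, 7, 8, 9, 10, 12}
Step 23: find(5) -> no change; set of 5 is {5}
Step 24: union(5, 1) -> merged; set of 5 now {0, 1, 2, 3, 4, 5, 7, 8, 9, 10, 12}
Step 25: union(0, 9) -> already same set; set of 0 now {0, 1, 2, 3, 4, 5, 7, 8, 9, 10, 12}
Set of 12: {0, 1, 2, 3, 4, 5, 7, 8, 9, 10, 12}; 0 is a member.

Answer: yes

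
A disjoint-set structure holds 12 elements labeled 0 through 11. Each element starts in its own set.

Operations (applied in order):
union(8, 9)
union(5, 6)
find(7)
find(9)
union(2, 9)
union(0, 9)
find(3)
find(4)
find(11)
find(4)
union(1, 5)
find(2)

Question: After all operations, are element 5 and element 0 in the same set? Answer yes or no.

Answer: no

Derivation:
Step 1: union(8, 9) -> merged; set of 8 now {8, 9}
Step 2: union(5, 6) -> merged; set of 5 now {5, 6}
Step 3: find(7) -> no change; set of 7 is {7}
Step 4: find(9) -> no change; set of 9 is {8, 9}
Step 5: union(2, 9) -> merged; set of 2 now {2, 8, 9}
Step 6: union(0, 9) -> merged; set of 0 now {0, 2, 8, 9}
Step 7: find(3) -> no change; set of 3 is {3}
Step 8: find(4) -> no change; set of 4 is {4}
Step 9: find(11) -> no change; set of 11 is {11}
Step 10: find(4) -> no change; set of 4 is {4}
Step 11: union(1, 5) -> merged; set of 1 now {1, 5, 6}
Step 12: find(2) -> no change; set of 2 is {0, 2, 8, 9}
Set of 5: {1, 5, 6}; 0 is not a member.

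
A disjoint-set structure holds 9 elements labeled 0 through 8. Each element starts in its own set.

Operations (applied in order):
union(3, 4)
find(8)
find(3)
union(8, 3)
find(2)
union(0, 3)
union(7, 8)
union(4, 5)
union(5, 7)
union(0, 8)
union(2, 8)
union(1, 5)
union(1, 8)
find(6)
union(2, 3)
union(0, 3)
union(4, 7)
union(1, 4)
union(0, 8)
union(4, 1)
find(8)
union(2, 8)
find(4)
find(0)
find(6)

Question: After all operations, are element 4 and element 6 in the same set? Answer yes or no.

Answer: no

Derivation:
Step 1: union(3, 4) -> merged; set of 3 now {3, 4}
Step 2: find(8) -> no change; set of 8 is {8}
Step 3: find(3) -> no change; set of 3 is {3, 4}
Step 4: union(8, 3) -> merged; set of 8 now {3, 4, 8}
Step 5: find(2) -> no change; set of 2 is {2}
Step 6: union(0, 3) -> merged; set of 0 now {0, 3, 4, 8}
Step 7: union(7, 8) -> merged; set of 7 now {0, 3, 4, 7, 8}
Step 8: union(4, 5) -> merged; set of 4 now {0, 3, 4, 5, 7, 8}
Step 9: union(5, 7) -> already same set; set of 5 now {0, 3, 4, 5, 7, 8}
Step 10: union(0, 8) -> already same set; set of 0 now {0, 3, 4, 5, 7, 8}
Step 11: union(2, 8) -> merged; set of 2 now {0, 2, 3, 4, 5, 7, 8}
Step 12: union(1, 5) -> merged; set of 1 now {0, 1, 2, 3, 4, 5, 7, 8}
Step 13: union(1, 8) -> already same set; set of 1 now {0, 1, 2, 3, 4, 5, 7, 8}
Step 14: find(6) -> no change; set of 6 is {6}
Step 15: union(2, 3) -> already same set; set of 2 now {0, 1, 2, 3, 4, 5, 7, 8}
Step 16: union(0, 3) -> already same set; set of 0 now {0, 1, 2, 3, 4, 5, 7, 8}
Step 17: union(4, 7) -> already same set; set of 4 now {0, 1, 2, 3, 4, 5, 7, 8}
Step 18: union(1, 4) -> already same set; set of 1 now {0, 1, 2, 3, 4, 5, 7, 8}
Step 19: union(0, 8) -> already same set; set of 0 now {0, 1, 2, 3, 4, 5, 7, 8}
Step 20: union(4, 1) -> already same set; set of 4 now {0, 1, 2, 3, 4, 5, 7, 8}
Step 21: find(8) -> no change; set of 8 is {0, 1, 2, 3, 4, 5, 7, 8}
Step 22: union(2, 8) -> already same set; set of 2 now {0, 1, 2, 3, 4, 5, 7, 8}
Step 23: find(4) -> no change; set of 4 is {0, 1, 2, 3, 4, 5, 7, 8}
Step 24: find(0) -> no change; set of 0 is {0, 1, 2, 3, 4, 5, 7, 8}
Step 25: find(6) -> no change; set of 6 is {6}
Set of 4: {0, 1, 2, 3, 4, 5, 7, 8}; 6 is not a member.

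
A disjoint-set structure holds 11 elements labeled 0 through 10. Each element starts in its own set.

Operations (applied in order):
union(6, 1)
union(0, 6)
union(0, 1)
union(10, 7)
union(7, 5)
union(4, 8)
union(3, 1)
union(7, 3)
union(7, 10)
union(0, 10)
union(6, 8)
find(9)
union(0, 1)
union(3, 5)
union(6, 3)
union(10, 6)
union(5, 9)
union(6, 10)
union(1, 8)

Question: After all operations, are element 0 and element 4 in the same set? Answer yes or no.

Step 1: union(6, 1) -> merged; set of 6 now {1, 6}
Step 2: union(0, 6) -> merged; set of 0 now {0, 1, 6}
Step 3: union(0, 1) -> already same set; set of 0 now {0, 1, 6}
Step 4: union(10, 7) -> merged; set of 10 now {7, 10}
Step 5: union(7, 5) -> merged; set of 7 now {5, 7, 10}
Step 6: union(4, 8) -> merged; set of 4 now {4, 8}
Step 7: union(3, 1) -> merged; set of 3 now {0, 1, 3, 6}
Step 8: union(7, 3) -> merged; set of 7 now {0, 1, 3, 5, 6, 7, 10}
Step 9: union(7, 10) -> already same set; set of 7 now {0, 1, 3, 5, 6, 7, 10}
Step 10: union(0, 10) -> already same set; set of 0 now {0, 1, 3, 5, 6, 7, 10}
Step 11: union(6, 8) -> merged; set of 6 now {0, 1, 3, 4, 5, 6, 7, 8, 10}
Step 12: find(9) -> no change; set of 9 is {9}
Step 13: union(0, 1) -> already same set; set of 0 now {0, 1, 3, 4, 5, 6, 7, 8, 10}
Step 14: union(3, 5) -> already same set; set of 3 now {0, 1, 3, 4, 5, 6, 7, 8, 10}
Step 15: union(6, 3) -> already same set; set of 6 now {0, 1, 3, 4, 5, 6, 7, 8, 10}
Step 16: union(10, 6) -> already same set; set of 10 now {0, 1, 3, 4, 5, 6, 7, 8, 10}
Step 17: union(5, 9) -> merged; set of 5 now {0, 1, 3, 4, 5, 6, 7, 8, 9, 10}
Step 18: union(6, 10) -> already same set; set of 6 now {0, 1, 3, 4, 5, 6, 7, 8, 9, 10}
Step 19: union(1, 8) -> already same set; set of 1 now {0, 1, 3, 4, 5, 6, 7, 8, 9, 10}
Set of 0: {0, 1, 3, 4, 5, 6, 7, 8, 9, 10}; 4 is a member.

Answer: yes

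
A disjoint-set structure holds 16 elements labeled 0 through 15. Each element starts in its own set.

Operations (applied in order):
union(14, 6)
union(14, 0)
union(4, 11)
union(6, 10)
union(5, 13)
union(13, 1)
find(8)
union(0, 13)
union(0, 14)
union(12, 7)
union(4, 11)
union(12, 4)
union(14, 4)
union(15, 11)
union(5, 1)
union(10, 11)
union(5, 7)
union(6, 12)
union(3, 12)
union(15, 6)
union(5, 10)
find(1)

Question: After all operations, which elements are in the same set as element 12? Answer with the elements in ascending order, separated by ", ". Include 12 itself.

Step 1: union(14, 6) -> merged; set of 14 now {6, 14}
Step 2: union(14, 0) -> merged; set of 14 now {0, 6, 14}
Step 3: union(4, 11) -> merged; set of 4 now {4, 11}
Step 4: union(6, 10) -> merged; set of 6 now {0, 6, 10, 14}
Step 5: union(5, 13) -> merged; set of 5 now {5, 13}
Step 6: union(13, 1) -> merged; set of 13 now {1, 5, 13}
Step 7: find(8) -> no change; set of 8 is {8}
Step 8: union(0, 13) -> merged; set of 0 now {0, 1, 5, 6, 10, 13, 14}
Step 9: union(0, 14) -> already same set; set of 0 now {0, 1, 5, 6, 10, 13, 14}
Step 10: union(12, 7) -> merged; set of 12 now {7, 12}
Step 11: union(4, 11) -> already same set; set of 4 now {4, 11}
Step 12: union(12, 4) -> merged; set of 12 now {4, 7, 11, 12}
Step 13: union(14, 4) -> merged; set of 14 now {0, 1, 4, 5, 6, 7, 10, 11, 12, 13, 14}
Step 14: union(15, 11) -> merged; set of 15 now {0, 1, 4, 5, 6, 7, 10, 11, 12, 13, 14, 15}
Step 15: union(5, 1) -> already same set; set of 5 now {0, 1, 4, 5, 6, 7, 10, 11, 12, 13, 14, 15}
Step 16: union(10, 11) -> already same set; set of 10 now {0, 1, 4, 5, 6, 7, 10, 11, 12, 13, 14, 15}
Step 17: union(5, 7) -> already same set; set of 5 now {0, 1, 4, 5, 6, 7, 10, 11, 12, 13, 14, 15}
Step 18: union(6, 12) -> already same set; set of 6 now {0, 1, 4, 5, 6, 7, 10, 11, 12, 13, 14, 15}
Step 19: union(3, 12) -> merged; set of 3 now {0, 1, 3, 4, 5, 6, 7, 10, 11, 12, 13, 14, 15}
Step 20: union(15, 6) -> already same set; set of 15 now {0, 1, 3, 4, 5, 6, 7, 10, 11, 12, 13, 14, 15}
Step 21: union(5, 10) -> already same set; set of 5 now {0, 1, 3, 4, 5, 6, 7, 10, 11, 12, 13, 14, 15}
Step 22: find(1) -> no change; set of 1 is {0, 1, 3, 4, 5, 6, 7, 10, 11, 12, 13, 14, 15}
Component of 12: {0, 1, 3, 4, 5, 6, 7, 10, 11, 12, 13, 14, 15}

Answer: 0, 1, 3, 4, 5, 6, 7, 10, 11, 12, 13, 14, 15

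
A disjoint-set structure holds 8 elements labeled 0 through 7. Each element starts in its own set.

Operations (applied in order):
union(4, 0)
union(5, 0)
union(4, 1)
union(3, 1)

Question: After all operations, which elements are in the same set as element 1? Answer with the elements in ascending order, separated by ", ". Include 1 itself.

Step 1: union(4, 0) -> merged; set of 4 now {0, 4}
Step 2: union(5, 0) -> merged; set of 5 now {0, 4, 5}
Step 3: union(4, 1) -> merged; set of 4 now {0, 1, 4, 5}
Step 4: union(3, 1) -> merged; set of 3 now {0, 1, 3, 4, 5}
Component of 1: {0, 1, 3, 4, 5}

Answer: 0, 1, 3, 4, 5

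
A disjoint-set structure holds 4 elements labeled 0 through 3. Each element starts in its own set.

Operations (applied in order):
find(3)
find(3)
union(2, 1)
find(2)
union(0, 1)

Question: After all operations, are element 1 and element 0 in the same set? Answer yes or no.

Step 1: find(3) -> no change; set of 3 is {3}
Step 2: find(3) -> no change; set of 3 is {3}
Step 3: union(2, 1) -> merged; set of 2 now {1, 2}
Step 4: find(2) -> no change; set of 2 is {1, 2}
Step 5: union(0, 1) -> merged; set of 0 now {0, 1, 2}
Set of 1: {0, 1, 2}; 0 is a member.

Answer: yes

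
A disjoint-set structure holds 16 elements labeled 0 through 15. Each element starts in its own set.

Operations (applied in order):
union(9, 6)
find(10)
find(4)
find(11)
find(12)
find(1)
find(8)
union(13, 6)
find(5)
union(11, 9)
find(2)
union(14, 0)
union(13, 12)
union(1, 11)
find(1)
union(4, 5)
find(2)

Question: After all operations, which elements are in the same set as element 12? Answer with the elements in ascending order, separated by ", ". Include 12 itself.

Step 1: union(9, 6) -> merged; set of 9 now {6, 9}
Step 2: find(10) -> no change; set of 10 is {10}
Step 3: find(4) -> no change; set of 4 is {4}
Step 4: find(11) -> no change; set of 11 is {11}
Step 5: find(12) -> no change; set of 12 is {12}
Step 6: find(1) -> no change; set of 1 is {1}
Step 7: find(8) -> no change; set of 8 is {8}
Step 8: union(13, 6) -> merged; set of 13 now {6, 9, 13}
Step 9: find(5) -> no change; set of 5 is {5}
Step 10: union(11, 9) -> merged; set of 11 now {6, 9, 11, 13}
Step 11: find(2) -> no change; set of 2 is {2}
Step 12: union(14, 0) -> merged; set of 14 now {0, 14}
Step 13: union(13, 12) -> merged; set of 13 now {6, 9, 11, 12, 13}
Step 14: union(1, 11) -> merged; set of 1 now {1, 6, 9, 11, 12, 13}
Step 15: find(1) -> no change; set of 1 is {1, 6, 9, 11, 12, 13}
Step 16: union(4, 5) -> merged; set of 4 now {4, 5}
Step 17: find(2) -> no change; set of 2 is {2}
Component of 12: {1, 6, 9, 11, 12, 13}

Answer: 1, 6, 9, 11, 12, 13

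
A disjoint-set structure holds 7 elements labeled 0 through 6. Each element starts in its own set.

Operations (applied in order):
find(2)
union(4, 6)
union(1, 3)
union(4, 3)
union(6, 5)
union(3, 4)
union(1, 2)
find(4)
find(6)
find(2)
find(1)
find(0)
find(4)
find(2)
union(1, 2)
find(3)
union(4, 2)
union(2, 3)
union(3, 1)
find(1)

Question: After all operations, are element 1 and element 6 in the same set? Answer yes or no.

Answer: yes

Derivation:
Step 1: find(2) -> no change; set of 2 is {2}
Step 2: union(4, 6) -> merged; set of 4 now {4, 6}
Step 3: union(1, 3) -> merged; set of 1 now {1, 3}
Step 4: union(4, 3) -> merged; set of 4 now {1, 3, 4, 6}
Step 5: union(6, 5) -> merged; set of 6 now {1, 3, 4, 5, 6}
Step 6: union(3, 4) -> already same set; set of 3 now {1, 3, 4, 5, 6}
Step 7: union(1, 2) -> merged; set of 1 now {1, 2, 3, 4, 5, 6}
Step 8: find(4) -> no change; set of 4 is {1, 2, 3, 4, 5, 6}
Step 9: find(6) -> no change; set of 6 is {1, 2, 3, 4, 5, 6}
Step 10: find(2) -> no change; set of 2 is {1, 2, 3, 4, 5, 6}
Step 11: find(1) -> no change; set of 1 is {1, 2, 3, 4, 5, 6}
Step 12: find(0) -> no change; set of 0 is {0}
Step 13: find(4) -> no change; set of 4 is {1, 2, 3, 4, 5, 6}
Step 14: find(2) -> no change; set of 2 is {1, 2, 3, 4, 5, 6}
Step 15: union(1, 2) -> already same set; set of 1 now {1, 2, 3, 4, 5, 6}
Step 16: find(3) -> no change; set of 3 is {1, 2, 3, 4, 5, 6}
Step 17: union(4, 2) -> already same set; set of 4 now {1, 2, 3, 4, 5, 6}
Step 18: union(2, 3) -> already same set; set of 2 now {1, 2, 3, 4, 5, 6}
Step 19: union(3, 1) -> already same set; set of 3 now {1, 2, 3, 4, 5, 6}
Step 20: find(1) -> no change; set of 1 is {1, 2, 3, 4, 5, 6}
Set of 1: {1, 2, 3, 4, 5, 6}; 6 is a member.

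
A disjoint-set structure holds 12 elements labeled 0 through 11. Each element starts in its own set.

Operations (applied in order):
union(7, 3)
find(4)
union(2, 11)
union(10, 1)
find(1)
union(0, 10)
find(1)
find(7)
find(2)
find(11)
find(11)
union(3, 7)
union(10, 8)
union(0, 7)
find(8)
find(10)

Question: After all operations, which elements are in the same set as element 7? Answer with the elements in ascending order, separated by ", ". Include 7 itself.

Step 1: union(7, 3) -> merged; set of 7 now {3, 7}
Step 2: find(4) -> no change; set of 4 is {4}
Step 3: union(2, 11) -> merged; set of 2 now {2, 11}
Step 4: union(10, 1) -> merged; set of 10 now {1, 10}
Step 5: find(1) -> no change; set of 1 is {1, 10}
Step 6: union(0, 10) -> merged; set of 0 now {0, 1, 10}
Step 7: find(1) -> no change; set of 1 is {0, 1, 10}
Step 8: find(7) -> no change; set of 7 is {3, 7}
Step 9: find(2) -> no change; set of 2 is {2, 11}
Step 10: find(11) -> no change; set of 11 is {2, 11}
Step 11: find(11) -> no change; set of 11 is {2, 11}
Step 12: union(3, 7) -> already same set; set of 3 now {3, 7}
Step 13: union(10, 8) -> merged; set of 10 now {0, 1, 8, 10}
Step 14: union(0, 7) -> merged; set of 0 now {0, 1, 3, 7, 8, 10}
Step 15: find(8) -> no change; set of 8 is {0, 1, 3, 7, 8, 10}
Step 16: find(10) -> no change; set of 10 is {0, 1, 3, 7, 8, 10}
Component of 7: {0, 1, 3, 7, 8, 10}

Answer: 0, 1, 3, 7, 8, 10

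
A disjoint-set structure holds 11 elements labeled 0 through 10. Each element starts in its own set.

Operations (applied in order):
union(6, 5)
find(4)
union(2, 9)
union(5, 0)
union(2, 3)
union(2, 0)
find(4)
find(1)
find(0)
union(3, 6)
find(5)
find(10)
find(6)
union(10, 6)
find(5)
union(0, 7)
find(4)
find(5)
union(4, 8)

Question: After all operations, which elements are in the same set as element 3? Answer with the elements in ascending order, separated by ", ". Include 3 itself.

Answer: 0, 2, 3, 5, 6, 7, 9, 10

Derivation:
Step 1: union(6, 5) -> merged; set of 6 now {5, 6}
Step 2: find(4) -> no change; set of 4 is {4}
Step 3: union(2, 9) -> merged; set of 2 now {2, 9}
Step 4: union(5, 0) -> merged; set of 5 now {0, 5, 6}
Step 5: union(2, 3) -> merged; set of 2 now {2, 3, 9}
Step 6: union(2, 0) -> merged; set of 2 now {0, 2, 3, 5, 6, 9}
Step 7: find(4) -> no change; set of 4 is {4}
Step 8: find(1) -> no change; set of 1 is {1}
Step 9: find(0) -> no change; set of 0 is {0, 2, 3, 5, 6, 9}
Step 10: union(3, 6) -> already same set; set of 3 now {0, 2, 3, 5, 6, 9}
Step 11: find(5) -> no change; set of 5 is {0, 2, 3, 5, 6, 9}
Step 12: find(10) -> no change; set of 10 is {10}
Step 13: find(6) -> no change; set of 6 is {0, 2, 3, 5, 6, 9}
Step 14: union(10, 6) -> merged; set of 10 now {0, 2, 3, 5, 6, 9, 10}
Step 15: find(5) -> no change; set of 5 is {0, 2, 3, 5, 6, 9, 10}
Step 16: union(0, 7) -> merged; set of 0 now {0, 2, 3, 5, 6, 7, 9, 10}
Step 17: find(4) -> no change; set of 4 is {4}
Step 18: find(5) -> no change; set of 5 is {0, 2, 3, 5, 6, 7, 9, 10}
Step 19: union(4, 8) -> merged; set of 4 now {4, 8}
Component of 3: {0, 2, 3, 5, 6, 7, 9, 10}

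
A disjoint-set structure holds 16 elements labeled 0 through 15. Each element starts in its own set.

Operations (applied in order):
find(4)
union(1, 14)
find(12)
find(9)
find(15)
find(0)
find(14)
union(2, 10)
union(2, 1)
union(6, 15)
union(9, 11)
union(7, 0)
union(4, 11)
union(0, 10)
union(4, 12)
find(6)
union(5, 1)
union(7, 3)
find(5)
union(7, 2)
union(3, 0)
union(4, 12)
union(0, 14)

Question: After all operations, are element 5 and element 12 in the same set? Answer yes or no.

Step 1: find(4) -> no change; set of 4 is {4}
Step 2: union(1, 14) -> merged; set of 1 now {1, 14}
Step 3: find(12) -> no change; set of 12 is {12}
Step 4: find(9) -> no change; set of 9 is {9}
Step 5: find(15) -> no change; set of 15 is {15}
Step 6: find(0) -> no change; set of 0 is {0}
Step 7: find(14) -> no change; set of 14 is {1, 14}
Step 8: union(2, 10) -> merged; set of 2 now {2, 10}
Step 9: union(2, 1) -> merged; set of 2 now {1, 2, 10, 14}
Step 10: union(6, 15) -> merged; set of 6 now {6, 15}
Step 11: union(9, 11) -> merged; set of 9 now {9, 11}
Step 12: union(7, 0) -> merged; set of 7 now {0, 7}
Step 13: union(4, 11) -> merged; set of 4 now {4, 9, 11}
Step 14: union(0, 10) -> merged; set of 0 now {0, 1, 2, 7, 10, 14}
Step 15: union(4, 12) -> merged; set of 4 now {4, 9, 11, 12}
Step 16: find(6) -> no change; set of 6 is {6, 15}
Step 17: union(5, 1) -> merged; set of 5 now {0, 1, 2, 5, 7, 10, 14}
Step 18: union(7, 3) -> merged; set of 7 now {0, 1, 2, 3, 5, 7, 10, 14}
Step 19: find(5) -> no change; set of 5 is {0, 1, 2, 3, 5, 7, 10, 14}
Step 20: union(7, 2) -> already same set; set of 7 now {0, 1, 2, 3, 5, 7, 10, 14}
Step 21: union(3, 0) -> already same set; set of 3 now {0, 1, 2, 3, 5, 7, 10, 14}
Step 22: union(4, 12) -> already same set; set of 4 now {4, 9, 11, 12}
Step 23: union(0, 14) -> already same set; set of 0 now {0, 1, 2, 3, 5, 7, 10, 14}
Set of 5: {0, 1, 2, 3, 5, 7, 10, 14}; 12 is not a member.

Answer: no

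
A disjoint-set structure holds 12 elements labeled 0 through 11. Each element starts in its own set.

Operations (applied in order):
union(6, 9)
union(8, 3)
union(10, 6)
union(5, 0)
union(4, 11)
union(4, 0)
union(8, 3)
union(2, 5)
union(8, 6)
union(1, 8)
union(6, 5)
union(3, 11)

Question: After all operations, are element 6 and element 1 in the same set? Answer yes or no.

Answer: yes

Derivation:
Step 1: union(6, 9) -> merged; set of 6 now {6, 9}
Step 2: union(8, 3) -> merged; set of 8 now {3, 8}
Step 3: union(10, 6) -> merged; set of 10 now {6, 9, 10}
Step 4: union(5, 0) -> merged; set of 5 now {0, 5}
Step 5: union(4, 11) -> merged; set of 4 now {4, 11}
Step 6: union(4, 0) -> merged; set of 4 now {0, 4, 5, 11}
Step 7: union(8, 3) -> already same set; set of 8 now {3, 8}
Step 8: union(2, 5) -> merged; set of 2 now {0, 2, 4, 5, 11}
Step 9: union(8, 6) -> merged; set of 8 now {3, 6, 8, 9, 10}
Step 10: union(1, 8) -> merged; set of 1 now {1, 3, 6, 8, 9, 10}
Step 11: union(6, 5) -> merged; set of 6 now {0, 1, 2, 3, 4, 5, 6, 8, 9, 10, 11}
Step 12: union(3, 11) -> already same set; set of 3 now {0, 1, 2, 3, 4, 5, 6, 8, 9, 10, 11}
Set of 6: {0, 1, 2, 3, 4, 5, 6, 8, 9, 10, 11}; 1 is a member.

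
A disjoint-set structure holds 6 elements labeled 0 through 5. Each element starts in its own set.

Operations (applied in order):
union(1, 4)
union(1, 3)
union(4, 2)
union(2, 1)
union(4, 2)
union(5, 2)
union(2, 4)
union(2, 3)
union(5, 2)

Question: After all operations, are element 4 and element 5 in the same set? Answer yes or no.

Answer: yes

Derivation:
Step 1: union(1, 4) -> merged; set of 1 now {1, 4}
Step 2: union(1, 3) -> merged; set of 1 now {1, 3, 4}
Step 3: union(4, 2) -> merged; set of 4 now {1, 2, 3, 4}
Step 4: union(2, 1) -> already same set; set of 2 now {1, 2, 3, 4}
Step 5: union(4, 2) -> already same set; set of 4 now {1, 2, 3, 4}
Step 6: union(5, 2) -> merged; set of 5 now {1, 2, 3, 4, 5}
Step 7: union(2, 4) -> already same set; set of 2 now {1, 2, 3, 4, 5}
Step 8: union(2, 3) -> already same set; set of 2 now {1, 2, 3, 4, 5}
Step 9: union(5, 2) -> already same set; set of 5 now {1, 2, 3, 4, 5}
Set of 4: {1, 2, 3, 4, 5}; 5 is a member.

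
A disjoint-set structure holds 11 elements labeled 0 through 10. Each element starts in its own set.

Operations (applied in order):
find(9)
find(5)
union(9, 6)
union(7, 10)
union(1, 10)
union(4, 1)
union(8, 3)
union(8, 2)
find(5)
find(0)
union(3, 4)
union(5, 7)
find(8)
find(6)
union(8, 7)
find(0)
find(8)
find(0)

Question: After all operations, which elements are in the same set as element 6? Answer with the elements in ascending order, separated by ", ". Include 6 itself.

Answer: 6, 9

Derivation:
Step 1: find(9) -> no change; set of 9 is {9}
Step 2: find(5) -> no change; set of 5 is {5}
Step 3: union(9, 6) -> merged; set of 9 now {6, 9}
Step 4: union(7, 10) -> merged; set of 7 now {7, 10}
Step 5: union(1, 10) -> merged; set of 1 now {1, 7, 10}
Step 6: union(4, 1) -> merged; set of 4 now {1, 4, 7, 10}
Step 7: union(8, 3) -> merged; set of 8 now {3, 8}
Step 8: union(8, 2) -> merged; set of 8 now {2, 3, 8}
Step 9: find(5) -> no change; set of 5 is {5}
Step 10: find(0) -> no change; set of 0 is {0}
Step 11: union(3, 4) -> merged; set of 3 now {1, 2, 3, 4, 7, 8, 10}
Step 12: union(5, 7) -> merged; set of 5 now {1, 2, 3, 4, 5, 7, 8, 10}
Step 13: find(8) -> no change; set of 8 is {1, 2, 3, 4, 5, 7, 8, 10}
Step 14: find(6) -> no change; set of 6 is {6, 9}
Step 15: union(8, 7) -> already same set; set of 8 now {1, 2, 3, 4, 5, 7, 8, 10}
Step 16: find(0) -> no change; set of 0 is {0}
Step 17: find(8) -> no change; set of 8 is {1, 2, 3, 4, 5, 7, 8, 10}
Step 18: find(0) -> no change; set of 0 is {0}
Component of 6: {6, 9}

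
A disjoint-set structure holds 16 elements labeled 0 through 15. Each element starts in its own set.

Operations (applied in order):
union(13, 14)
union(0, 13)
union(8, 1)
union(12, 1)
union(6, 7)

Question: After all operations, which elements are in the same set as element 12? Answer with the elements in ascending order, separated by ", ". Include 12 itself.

Answer: 1, 8, 12

Derivation:
Step 1: union(13, 14) -> merged; set of 13 now {13, 14}
Step 2: union(0, 13) -> merged; set of 0 now {0, 13, 14}
Step 3: union(8, 1) -> merged; set of 8 now {1, 8}
Step 4: union(12, 1) -> merged; set of 12 now {1, 8, 12}
Step 5: union(6, 7) -> merged; set of 6 now {6, 7}
Component of 12: {1, 8, 12}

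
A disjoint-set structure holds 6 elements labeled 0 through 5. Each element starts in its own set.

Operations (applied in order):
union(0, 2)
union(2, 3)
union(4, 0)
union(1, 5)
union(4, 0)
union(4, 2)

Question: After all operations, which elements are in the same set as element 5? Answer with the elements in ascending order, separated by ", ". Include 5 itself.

Step 1: union(0, 2) -> merged; set of 0 now {0, 2}
Step 2: union(2, 3) -> merged; set of 2 now {0, 2, 3}
Step 3: union(4, 0) -> merged; set of 4 now {0, 2, 3, 4}
Step 4: union(1, 5) -> merged; set of 1 now {1, 5}
Step 5: union(4, 0) -> already same set; set of 4 now {0, 2, 3, 4}
Step 6: union(4, 2) -> already same set; set of 4 now {0, 2, 3, 4}
Component of 5: {1, 5}

Answer: 1, 5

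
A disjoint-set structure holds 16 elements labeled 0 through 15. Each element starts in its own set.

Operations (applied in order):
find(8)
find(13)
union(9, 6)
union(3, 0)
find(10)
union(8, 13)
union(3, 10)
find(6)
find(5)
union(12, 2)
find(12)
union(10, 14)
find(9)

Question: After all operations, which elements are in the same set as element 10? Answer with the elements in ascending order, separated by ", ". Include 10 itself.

Answer: 0, 3, 10, 14

Derivation:
Step 1: find(8) -> no change; set of 8 is {8}
Step 2: find(13) -> no change; set of 13 is {13}
Step 3: union(9, 6) -> merged; set of 9 now {6, 9}
Step 4: union(3, 0) -> merged; set of 3 now {0, 3}
Step 5: find(10) -> no change; set of 10 is {10}
Step 6: union(8, 13) -> merged; set of 8 now {8, 13}
Step 7: union(3, 10) -> merged; set of 3 now {0, 3, 10}
Step 8: find(6) -> no change; set of 6 is {6, 9}
Step 9: find(5) -> no change; set of 5 is {5}
Step 10: union(12, 2) -> merged; set of 12 now {2, 12}
Step 11: find(12) -> no change; set of 12 is {2, 12}
Step 12: union(10, 14) -> merged; set of 10 now {0, 3, 10, 14}
Step 13: find(9) -> no change; set of 9 is {6, 9}
Component of 10: {0, 3, 10, 14}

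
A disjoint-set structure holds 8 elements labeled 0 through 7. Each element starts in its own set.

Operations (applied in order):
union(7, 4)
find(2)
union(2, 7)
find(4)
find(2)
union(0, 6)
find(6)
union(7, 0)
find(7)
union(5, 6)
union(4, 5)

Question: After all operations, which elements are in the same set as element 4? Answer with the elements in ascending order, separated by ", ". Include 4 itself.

Answer: 0, 2, 4, 5, 6, 7

Derivation:
Step 1: union(7, 4) -> merged; set of 7 now {4, 7}
Step 2: find(2) -> no change; set of 2 is {2}
Step 3: union(2, 7) -> merged; set of 2 now {2, 4, 7}
Step 4: find(4) -> no change; set of 4 is {2, 4, 7}
Step 5: find(2) -> no change; set of 2 is {2, 4, 7}
Step 6: union(0, 6) -> merged; set of 0 now {0, 6}
Step 7: find(6) -> no change; set of 6 is {0, 6}
Step 8: union(7, 0) -> merged; set of 7 now {0, 2, 4, 6, 7}
Step 9: find(7) -> no change; set of 7 is {0, 2, 4, 6, 7}
Step 10: union(5, 6) -> merged; set of 5 now {0, 2, 4, 5, 6, 7}
Step 11: union(4, 5) -> already same set; set of 4 now {0, 2, 4, 5, 6, 7}
Component of 4: {0, 2, 4, 5, 6, 7}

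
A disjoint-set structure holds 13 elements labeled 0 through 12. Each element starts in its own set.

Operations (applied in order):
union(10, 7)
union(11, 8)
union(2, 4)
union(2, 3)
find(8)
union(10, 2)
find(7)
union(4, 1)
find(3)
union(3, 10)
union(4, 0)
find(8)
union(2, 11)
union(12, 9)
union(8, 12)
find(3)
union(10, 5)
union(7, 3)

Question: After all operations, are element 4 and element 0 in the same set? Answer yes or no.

Answer: yes

Derivation:
Step 1: union(10, 7) -> merged; set of 10 now {7, 10}
Step 2: union(11, 8) -> merged; set of 11 now {8, 11}
Step 3: union(2, 4) -> merged; set of 2 now {2, 4}
Step 4: union(2, 3) -> merged; set of 2 now {2, 3, 4}
Step 5: find(8) -> no change; set of 8 is {8, 11}
Step 6: union(10, 2) -> merged; set of 10 now {2, 3, 4, 7, 10}
Step 7: find(7) -> no change; set of 7 is {2, 3, 4, 7, 10}
Step 8: union(4, 1) -> merged; set of 4 now {1, 2, 3, 4, 7, 10}
Step 9: find(3) -> no change; set of 3 is {1, 2, 3, 4, 7, 10}
Step 10: union(3, 10) -> already same set; set of 3 now {1, 2, 3, 4, 7, 10}
Step 11: union(4, 0) -> merged; set of 4 now {0, 1, 2, 3, 4, 7, 10}
Step 12: find(8) -> no change; set of 8 is {8, 11}
Step 13: union(2, 11) -> merged; set of 2 now {0, 1, 2, 3, 4, 7, 8, 10, 11}
Step 14: union(12, 9) -> merged; set of 12 now {9, 12}
Step 15: union(8, 12) -> merged; set of 8 now {0, 1, 2, 3, 4, 7, 8, 9, 10, 11, 12}
Step 16: find(3) -> no change; set of 3 is {0, 1, 2, 3, 4, 7, 8, 9, 10, 11, 12}
Step 17: union(10, 5) -> merged; set of 10 now {0, 1, 2, 3, 4, 5, 7, 8, 9, 10, 11, 12}
Step 18: union(7, 3) -> already same set; set of 7 now {0, 1, 2, 3, 4, 5, 7, 8, 9, 10, 11, 12}
Set of 4: {0, 1, 2, 3, 4, 5, 7, 8, 9, 10, 11, 12}; 0 is a member.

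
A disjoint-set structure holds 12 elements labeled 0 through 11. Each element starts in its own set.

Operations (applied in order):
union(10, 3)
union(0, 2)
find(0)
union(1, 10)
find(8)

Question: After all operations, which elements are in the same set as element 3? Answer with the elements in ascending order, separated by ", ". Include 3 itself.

Answer: 1, 3, 10

Derivation:
Step 1: union(10, 3) -> merged; set of 10 now {3, 10}
Step 2: union(0, 2) -> merged; set of 0 now {0, 2}
Step 3: find(0) -> no change; set of 0 is {0, 2}
Step 4: union(1, 10) -> merged; set of 1 now {1, 3, 10}
Step 5: find(8) -> no change; set of 8 is {8}
Component of 3: {1, 3, 10}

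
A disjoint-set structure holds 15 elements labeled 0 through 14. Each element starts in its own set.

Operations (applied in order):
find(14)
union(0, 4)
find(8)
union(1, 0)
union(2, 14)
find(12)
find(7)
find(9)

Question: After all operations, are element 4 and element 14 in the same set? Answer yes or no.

Step 1: find(14) -> no change; set of 14 is {14}
Step 2: union(0, 4) -> merged; set of 0 now {0, 4}
Step 3: find(8) -> no change; set of 8 is {8}
Step 4: union(1, 0) -> merged; set of 1 now {0, 1, 4}
Step 5: union(2, 14) -> merged; set of 2 now {2, 14}
Step 6: find(12) -> no change; set of 12 is {12}
Step 7: find(7) -> no change; set of 7 is {7}
Step 8: find(9) -> no change; set of 9 is {9}
Set of 4: {0, 1, 4}; 14 is not a member.

Answer: no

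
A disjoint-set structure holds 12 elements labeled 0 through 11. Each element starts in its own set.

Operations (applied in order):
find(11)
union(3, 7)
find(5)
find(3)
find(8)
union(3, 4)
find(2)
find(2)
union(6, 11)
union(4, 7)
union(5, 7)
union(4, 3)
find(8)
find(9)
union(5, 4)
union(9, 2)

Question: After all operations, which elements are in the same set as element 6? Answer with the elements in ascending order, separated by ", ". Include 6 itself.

Step 1: find(11) -> no change; set of 11 is {11}
Step 2: union(3, 7) -> merged; set of 3 now {3, 7}
Step 3: find(5) -> no change; set of 5 is {5}
Step 4: find(3) -> no change; set of 3 is {3, 7}
Step 5: find(8) -> no change; set of 8 is {8}
Step 6: union(3, 4) -> merged; set of 3 now {3, 4, 7}
Step 7: find(2) -> no change; set of 2 is {2}
Step 8: find(2) -> no change; set of 2 is {2}
Step 9: union(6, 11) -> merged; set of 6 now {6, 11}
Step 10: union(4, 7) -> already same set; set of 4 now {3, 4, 7}
Step 11: union(5, 7) -> merged; set of 5 now {3, 4, 5, 7}
Step 12: union(4, 3) -> already same set; set of 4 now {3, 4, 5, 7}
Step 13: find(8) -> no change; set of 8 is {8}
Step 14: find(9) -> no change; set of 9 is {9}
Step 15: union(5, 4) -> already same set; set of 5 now {3, 4, 5, 7}
Step 16: union(9, 2) -> merged; set of 9 now {2, 9}
Component of 6: {6, 11}

Answer: 6, 11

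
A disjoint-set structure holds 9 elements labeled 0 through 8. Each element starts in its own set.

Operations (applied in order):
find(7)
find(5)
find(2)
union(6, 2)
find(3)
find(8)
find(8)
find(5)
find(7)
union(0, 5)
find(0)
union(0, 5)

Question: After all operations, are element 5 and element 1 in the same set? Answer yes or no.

Answer: no

Derivation:
Step 1: find(7) -> no change; set of 7 is {7}
Step 2: find(5) -> no change; set of 5 is {5}
Step 3: find(2) -> no change; set of 2 is {2}
Step 4: union(6, 2) -> merged; set of 6 now {2, 6}
Step 5: find(3) -> no change; set of 3 is {3}
Step 6: find(8) -> no change; set of 8 is {8}
Step 7: find(8) -> no change; set of 8 is {8}
Step 8: find(5) -> no change; set of 5 is {5}
Step 9: find(7) -> no change; set of 7 is {7}
Step 10: union(0, 5) -> merged; set of 0 now {0, 5}
Step 11: find(0) -> no change; set of 0 is {0, 5}
Step 12: union(0, 5) -> already same set; set of 0 now {0, 5}
Set of 5: {0, 5}; 1 is not a member.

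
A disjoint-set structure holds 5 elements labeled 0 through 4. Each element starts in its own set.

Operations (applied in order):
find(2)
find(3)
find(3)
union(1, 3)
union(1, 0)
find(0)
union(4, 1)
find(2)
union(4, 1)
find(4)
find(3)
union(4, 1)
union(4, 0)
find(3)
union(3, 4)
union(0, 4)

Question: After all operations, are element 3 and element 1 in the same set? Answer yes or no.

Answer: yes

Derivation:
Step 1: find(2) -> no change; set of 2 is {2}
Step 2: find(3) -> no change; set of 3 is {3}
Step 3: find(3) -> no change; set of 3 is {3}
Step 4: union(1, 3) -> merged; set of 1 now {1, 3}
Step 5: union(1, 0) -> merged; set of 1 now {0, 1, 3}
Step 6: find(0) -> no change; set of 0 is {0, 1, 3}
Step 7: union(4, 1) -> merged; set of 4 now {0, 1, 3, 4}
Step 8: find(2) -> no change; set of 2 is {2}
Step 9: union(4, 1) -> already same set; set of 4 now {0, 1, 3, 4}
Step 10: find(4) -> no change; set of 4 is {0, 1, 3, 4}
Step 11: find(3) -> no change; set of 3 is {0, 1, 3, 4}
Step 12: union(4, 1) -> already same set; set of 4 now {0, 1, 3, 4}
Step 13: union(4, 0) -> already same set; set of 4 now {0, 1, 3, 4}
Step 14: find(3) -> no change; set of 3 is {0, 1, 3, 4}
Step 15: union(3, 4) -> already same set; set of 3 now {0, 1, 3, 4}
Step 16: union(0, 4) -> already same set; set of 0 now {0, 1, 3, 4}
Set of 3: {0, 1, 3, 4}; 1 is a member.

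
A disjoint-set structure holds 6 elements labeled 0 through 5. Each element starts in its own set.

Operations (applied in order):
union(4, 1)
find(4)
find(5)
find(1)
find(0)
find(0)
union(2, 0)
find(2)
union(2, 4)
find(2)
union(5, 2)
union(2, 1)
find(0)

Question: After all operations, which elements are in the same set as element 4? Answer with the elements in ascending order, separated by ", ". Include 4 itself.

Step 1: union(4, 1) -> merged; set of 4 now {1, 4}
Step 2: find(4) -> no change; set of 4 is {1, 4}
Step 3: find(5) -> no change; set of 5 is {5}
Step 4: find(1) -> no change; set of 1 is {1, 4}
Step 5: find(0) -> no change; set of 0 is {0}
Step 6: find(0) -> no change; set of 0 is {0}
Step 7: union(2, 0) -> merged; set of 2 now {0, 2}
Step 8: find(2) -> no change; set of 2 is {0, 2}
Step 9: union(2, 4) -> merged; set of 2 now {0, 1, 2, 4}
Step 10: find(2) -> no change; set of 2 is {0, 1, 2, 4}
Step 11: union(5, 2) -> merged; set of 5 now {0, 1, 2, 4, 5}
Step 12: union(2, 1) -> already same set; set of 2 now {0, 1, 2, 4, 5}
Step 13: find(0) -> no change; set of 0 is {0, 1, 2, 4, 5}
Component of 4: {0, 1, 2, 4, 5}

Answer: 0, 1, 2, 4, 5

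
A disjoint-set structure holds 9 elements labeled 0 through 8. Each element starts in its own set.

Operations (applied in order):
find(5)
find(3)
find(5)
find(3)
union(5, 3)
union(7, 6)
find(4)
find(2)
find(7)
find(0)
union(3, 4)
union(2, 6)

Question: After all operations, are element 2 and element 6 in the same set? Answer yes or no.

Step 1: find(5) -> no change; set of 5 is {5}
Step 2: find(3) -> no change; set of 3 is {3}
Step 3: find(5) -> no change; set of 5 is {5}
Step 4: find(3) -> no change; set of 3 is {3}
Step 5: union(5, 3) -> merged; set of 5 now {3, 5}
Step 6: union(7, 6) -> merged; set of 7 now {6, 7}
Step 7: find(4) -> no change; set of 4 is {4}
Step 8: find(2) -> no change; set of 2 is {2}
Step 9: find(7) -> no change; set of 7 is {6, 7}
Step 10: find(0) -> no change; set of 0 is {0}
Step 11: union(3, 4) -> merged; set of 3 now {3, 4, 5}
Step 12: union(2, 6) -> merged; set of 2 now {2, 6, 7}
Set of 2: {2, 6, 7}; 6 is a member.

Answer: yes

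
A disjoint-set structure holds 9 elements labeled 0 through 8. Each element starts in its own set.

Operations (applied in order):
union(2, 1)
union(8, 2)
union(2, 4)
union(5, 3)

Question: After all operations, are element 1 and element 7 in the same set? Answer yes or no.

Answer: no

Derivation:
Step 1: union(2, 1) -> merged; set of 2 now {1, 2}
Step 2: union(8, 2) -> merged; set of 8 now {1, 2, 8}
Step 3: union(2, 4) -> merged; set of 2 now {1, 2, 4, 8}
Step 4: union(5, 3) -> merged; set of 5 now {3, 5}
Set of 1: {1, 2, 4, 8}; 7 is not a member.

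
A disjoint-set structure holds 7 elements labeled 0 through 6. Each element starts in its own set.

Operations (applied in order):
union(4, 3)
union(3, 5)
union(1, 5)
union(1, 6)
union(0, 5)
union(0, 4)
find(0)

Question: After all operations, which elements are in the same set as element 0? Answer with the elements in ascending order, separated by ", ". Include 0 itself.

Step 1: union(4, 3) -> merged; set of 4 now {3, 4}
Step 2: union(3, 5) -> merged; set of 3 now {3, 4, 5}
Step 3: union(1, 5) -> merged; set of 1 now {1, 3, 4, 5}
Step 4: union(1, 6) -> merged; set of 1 now {1, 3, 4, 5, 6}
Step 5: union(0, 5) -> merged; set of 0 now {0, 1, 3, 4, 5, 6}
Step 6: union(0, 4) -> already same set; set of 0 now {0, 1, 3, 4, 5, 6}
Step 7: find(0) -> no change; set of 0 is {0, 1, 3, 4, 5, 6}
Component of 0: {0, 1, 3, 4, 5, 6}

Answer: 0, 1, 3, 4, 5, 6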